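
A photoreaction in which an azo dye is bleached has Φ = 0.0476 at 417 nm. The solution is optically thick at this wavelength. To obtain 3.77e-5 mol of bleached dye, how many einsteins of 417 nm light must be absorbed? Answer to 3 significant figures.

Photons that must be absorbed: 3.77e-5 / 0.0476 = 7.920e-4 mol.

7.92e-4 einstein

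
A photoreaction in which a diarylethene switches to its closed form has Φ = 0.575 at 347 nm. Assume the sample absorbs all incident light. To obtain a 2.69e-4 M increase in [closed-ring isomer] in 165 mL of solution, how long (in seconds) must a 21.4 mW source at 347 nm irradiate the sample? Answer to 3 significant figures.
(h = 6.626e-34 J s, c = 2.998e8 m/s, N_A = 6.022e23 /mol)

t ≈ 1240 s

Product: (2.69e-4 M)(0.165 L) = 4.438e-5 mol.
Photons that must be absorbed: 4.438e-5 / 0.575 = 7.718e-5 mol.
Photon energy: hc/λ = 5.725e-19 J; per mole, 3.448e5 J mol⁻¹.
Energy required: 7.718e-5 × 3.448e5 = 26.61 J.
Time: 26.61 J / 0.0214 W = 1240 s.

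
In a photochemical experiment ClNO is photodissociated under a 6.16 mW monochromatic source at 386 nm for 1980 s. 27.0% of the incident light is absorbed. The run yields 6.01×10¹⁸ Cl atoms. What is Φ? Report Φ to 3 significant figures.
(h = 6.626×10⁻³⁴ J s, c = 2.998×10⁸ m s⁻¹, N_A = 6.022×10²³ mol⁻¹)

Product: 6.01×10¹⁸ / 6.022×10²³ = 9.980×10⁻⁶ mol.
Photon energy at 386 nm: hc/λ = (6.626×10⁻³⁴)(2.998×10⁸)/(386×10⁻⁹) = 5.146×10⁻¹⁹ J.
Energy delivered: (6.16 mW)(1980 s) = 12.20 J.
Photons incident: 12.20 / 5.146×10⁻¹⁹ = 2.371×10¹⁹, i.e. 2.371×10¹⁹/6.022×10²³ = 3.937×10⁻⁵ mol.
Photons absorbed: 0.270 × 3.937×10⁻⁵ = 1.063×10⁻⁵ mol.
Φ = 9.980×10⁻⁶ mol / 1.063×10⁻⁵ mol photons = 0.939.

Φ = 0.939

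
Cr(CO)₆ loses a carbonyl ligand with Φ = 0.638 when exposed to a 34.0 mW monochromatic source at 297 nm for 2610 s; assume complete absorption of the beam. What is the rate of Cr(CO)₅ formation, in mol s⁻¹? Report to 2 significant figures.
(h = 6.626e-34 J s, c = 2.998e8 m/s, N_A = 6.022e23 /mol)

5.4e-8 mol s⁻¹

Photon energy at 297 nm: hc/λ = (6.626e-34)(2.998e8)/(297e-9) = 6.688e-19 J.
Energy delivered: (34.0 mW)(2610 s) = 88.74 J.
Photons incident: 88.74 / 6.688e-19 = 1.327e20, i.e. 1.327e20/6.022e23 = 2.204e-4 mol.
Product formed: 0.638 × 2.204e-4 = 1.406e-4 mol.
Rate: 1.406e-4 / 2610 s = 5.4e-8 mol s⁻¹.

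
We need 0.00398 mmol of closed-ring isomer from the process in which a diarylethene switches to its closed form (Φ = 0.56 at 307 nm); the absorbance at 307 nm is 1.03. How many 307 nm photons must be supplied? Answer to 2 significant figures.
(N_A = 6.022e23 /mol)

Product: 0.00398 mmol = 3.98e-6 mol.
Photons that must be absorbed: 3.98e-6 / 0.56 = 7.107e-6 mol.
Fraction absorbed: 1 − 10^(−1.03) = 0.9067.
Incident photons needed: 7.107e-6 / 0.9067 = 7.838e-6 mol.
Photon count: 7.838e-6 × 6.022e23 = 4.7e18.

4.7e18 photons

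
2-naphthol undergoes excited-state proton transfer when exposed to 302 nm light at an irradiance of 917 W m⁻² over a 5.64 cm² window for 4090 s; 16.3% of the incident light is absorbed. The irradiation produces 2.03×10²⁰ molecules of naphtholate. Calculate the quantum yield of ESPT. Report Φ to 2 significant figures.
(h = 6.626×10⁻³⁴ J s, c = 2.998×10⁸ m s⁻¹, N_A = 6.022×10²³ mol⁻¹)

Product: 2.03×10²⁰ / 6.022×10²³ = 3.371×10⁻⁴ mol.
Photon energy at 302 nm: hc/λ = (6.626×10⁻³⁴)(2.998×10⁸)/(302×10⁻⁹) = 6.578×10⁻¹⁹ J.
Energy delivered: (917 W m⁻²)(5.64×10⁻⁴ m²)(4090 s) = 2115 J.
Photons incident: 2115 / 6.578×10⁻¹⁹ = 3.215×10²¹, i.e. 3.215×10²¹/6.022×10²³ = 0.005339 mol.
Photons absorbed: 0.163 × 0.005339 = 8.703×10⁻⁴ mol.
Φ = 3.371×10⁻⁴ mol / 8.703×10⁻⁴ mol photons = 0.39.

Φ = 0.39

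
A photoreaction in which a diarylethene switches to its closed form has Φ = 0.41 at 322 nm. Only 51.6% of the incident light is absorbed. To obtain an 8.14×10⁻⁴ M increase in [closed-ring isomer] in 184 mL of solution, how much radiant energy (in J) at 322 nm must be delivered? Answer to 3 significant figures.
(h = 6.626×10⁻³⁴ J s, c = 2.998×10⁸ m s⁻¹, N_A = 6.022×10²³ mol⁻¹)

263 J

Product: (8.14×10⁻⁴ M)(0.184 L) = 1.498×10⁻⁴ mol.
Photons that must be absorbed: 1.498×10⁻⁴ / 0.41 = 3.654×10⁻⁴ mol.
Incident photons needed: 3.654×10⁻⁴ / 0.516 = 7.081×10⁻⁴ mol.
Photon energy: hc/λ = 6.169×10⁻¹⁹ J; per mole, 3.715×10⁵ J mol⁻¹.
Energy required: 7.081×10⁻⁴ × 3.715×10⁵ = 263 J.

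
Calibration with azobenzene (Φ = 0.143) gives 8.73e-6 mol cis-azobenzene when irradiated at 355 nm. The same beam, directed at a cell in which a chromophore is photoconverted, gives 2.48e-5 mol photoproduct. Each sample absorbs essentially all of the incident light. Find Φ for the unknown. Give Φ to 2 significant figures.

Φ = 0.41

Photons absorbed by the actinometer: 8.73e-6 / 0.143 = 6.105e-5 mol.
Φ(unknown) = 2.48e-5 / 6.105e-5 = 0.41.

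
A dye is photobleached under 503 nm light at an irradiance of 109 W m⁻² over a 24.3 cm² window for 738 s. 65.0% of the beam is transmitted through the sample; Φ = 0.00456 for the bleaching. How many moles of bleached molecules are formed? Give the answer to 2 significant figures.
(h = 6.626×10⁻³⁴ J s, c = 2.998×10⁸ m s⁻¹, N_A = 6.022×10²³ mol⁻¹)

1.3×10⁻⁶ mol

Photon energy at 503 nm: hc/λ = (6.626×10⁻³⁴)(2.998×10⁸)/(503×10⁻⁹) = 3.949×10⁻¹⁹ J.
Energy delivered: (109 W m⁻²)(24.3×10⁻⁴ m²)(738 s) = 195.5 J.
Photons incident: 195.5 / 3.949×10⁻¹⁹ = 4.951×10²⁰, i.e. 4.951×10²⁰/6.022×10²³ = 8.222×10⁻⁴ mol.
Fraction absorbed: 1 − 65.0/100 = 0.3500.
Photons absorbed: 0.3500 × 8.222×10⁻⁴ = 2.878×10⁻⁴ mol.
Product: Φ × n_abs = 0.00456 × 2.878×10⁻⁴ = 1.312×10⁻⁶ mol.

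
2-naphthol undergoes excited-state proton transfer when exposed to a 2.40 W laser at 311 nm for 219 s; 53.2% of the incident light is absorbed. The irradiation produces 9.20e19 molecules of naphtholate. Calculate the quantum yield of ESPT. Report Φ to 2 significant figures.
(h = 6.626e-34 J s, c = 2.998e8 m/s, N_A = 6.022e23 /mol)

Φ = 0.21

Product: 9.20e19 / 6.022e23 = 1.528e-4 mol.
Photon energy at 311 nm: hc/λ = (6.626e-34)(2.998e8)/(311e-9) = 6.387e-19 J.
Energy delivered: (2.40 W)(219 s) = 525.6 J.
Photons incident: 525.6 / 6.387e-19 = 8.229e20, i.e. 8.229e20/6.022e23 = 0.001366 mol.
Photons absorbed: 0.532 × 0.001366 = 7.267e-4 mol.
Φ = 1.528e-4 mol / 7.267e-4 mol photons = 0.21.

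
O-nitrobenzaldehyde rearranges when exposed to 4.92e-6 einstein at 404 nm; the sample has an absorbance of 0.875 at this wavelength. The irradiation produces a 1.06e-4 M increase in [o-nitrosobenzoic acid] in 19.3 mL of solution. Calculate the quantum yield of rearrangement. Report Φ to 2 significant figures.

Φ = 0.48

Product: (1.06e-4 M)(0.0193 L) = 2.046e-6 mol.
Fraction absorbed: 1 − 10^(−0.875) = 0.8666.
Photons absorbed: 0.8666 × 4.92e-6 = 4.264e-6 mol.
Φ = 2.046e-6 mol / 4.264e-6 mol photons = 0.48.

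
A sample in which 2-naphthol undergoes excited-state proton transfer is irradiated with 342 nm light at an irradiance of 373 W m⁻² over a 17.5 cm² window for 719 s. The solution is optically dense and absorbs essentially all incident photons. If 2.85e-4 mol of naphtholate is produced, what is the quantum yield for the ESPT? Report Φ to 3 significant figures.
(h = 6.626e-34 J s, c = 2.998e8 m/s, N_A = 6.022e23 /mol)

Φ = 0.212

Photon energy at 342 nm: hc/λ = (6.626e-34)(2.998e8)/(342e-9) = 5.808e-19 J.
Energy delivered: (373 W m⁻²)(17.5e-4 m²)(719 s) = 469.3 J.
Photons incident: 469.3 / 5.808e-19 = 8.080e20, i.e. 8.080e20/6.022e23 = 0.001342 mol.
Φ = 2.85e-4 mol / 0.001342 mol photons = 0.212.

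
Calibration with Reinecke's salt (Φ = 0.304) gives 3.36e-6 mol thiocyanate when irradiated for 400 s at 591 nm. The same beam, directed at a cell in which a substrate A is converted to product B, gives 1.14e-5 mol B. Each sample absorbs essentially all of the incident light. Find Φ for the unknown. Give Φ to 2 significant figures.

Φ = 1.0

Photons absorbed by the actinometer: 3.36e-6 / 0.304 = 1.105e-5 mol.
Φ(unknown) = 1.14e-5 / 1.105e-5 = 1.0.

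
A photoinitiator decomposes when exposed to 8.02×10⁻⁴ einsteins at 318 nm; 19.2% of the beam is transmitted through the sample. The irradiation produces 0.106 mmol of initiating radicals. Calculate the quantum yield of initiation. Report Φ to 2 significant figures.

Φ = 0.16

Product: 0.106 mmol = 1.06×10⁻⁴ mol.
Fraction absorbed: 1 − 19.2/100 = 0.8080.
Photons absorbed: 0.8080 × 8.02×10⁻⁴ = 6.480×10⁻⁴ mol.
Φ = 1.06×10⁻⁴ mol / 6.480×10⁻⁴ mol photons = 0.16.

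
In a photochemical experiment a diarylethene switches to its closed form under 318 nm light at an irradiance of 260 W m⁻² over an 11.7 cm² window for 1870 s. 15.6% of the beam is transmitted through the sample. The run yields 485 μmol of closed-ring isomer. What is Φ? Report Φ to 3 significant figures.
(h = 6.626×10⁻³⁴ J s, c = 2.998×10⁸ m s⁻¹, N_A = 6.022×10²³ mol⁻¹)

Product: 485 μmol = 4.85×10⁻⁴ mol.
Photon energy at 318 nm: hc/λ = (6.626×10⁻³⁴)(2.998×10⁸)/(318×10⁻⁹) = 6.247×10⁻¹⁹ J.
Energy delivered: (260 W m⁻²)(11.7×10⁻⁴ m²)(1870 s) = 568.9 J.
Photons incident: 568.9 / 6.247×10⁻¹⁹ = 9.107×10²⁰, i.e. 9.107×10²⁰/6.022×10²³ = 0.001512 mol.
Fraction absorbed: 1 − 15.6/100 = 0.8440.
Photons absorbed: 0.8440 × 0.001512 = 0.001276 mol.
Φ = 4.85×10⁻⁴ mol / 0.001276 mol photons = 0.380.

Φ = 0.380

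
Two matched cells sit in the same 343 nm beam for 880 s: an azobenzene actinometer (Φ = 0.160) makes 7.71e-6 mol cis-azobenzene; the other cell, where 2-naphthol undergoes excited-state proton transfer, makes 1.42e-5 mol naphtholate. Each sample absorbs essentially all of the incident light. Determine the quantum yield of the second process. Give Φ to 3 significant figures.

Photons absorbed by the actinometer: 7.71e-6 / 0.160 = 4.819e-5 mol.
Φ(unknown) = 1.42e-5 / 4.819e-5 = 0.295.

Φ = 0.295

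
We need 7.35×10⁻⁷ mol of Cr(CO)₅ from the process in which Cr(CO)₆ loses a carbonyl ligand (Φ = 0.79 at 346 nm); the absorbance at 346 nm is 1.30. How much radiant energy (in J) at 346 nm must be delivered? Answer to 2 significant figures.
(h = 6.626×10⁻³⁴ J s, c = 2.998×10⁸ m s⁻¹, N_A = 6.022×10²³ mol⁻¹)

Photons that must be absorbed: 7.35×10⁻⁷ / 0.79 = 9.304×10⁻⁷ mol.
Fraction absorbed: 1 − 10^(−1.30) = 0.9499.
Incident photons needed: 9.304×10⁻⁷ / 0.9499 = 9.795×10⁻⁷ mol.
Photon energy: hc/λ = 5.741×10⁻¹⁹ J; per mole, 3.457×10⁵ J mol⁻¹.
Energy required: 9.795×10⁻⁷ × 3.457×10⁵ = 0.34 J.

0.34 J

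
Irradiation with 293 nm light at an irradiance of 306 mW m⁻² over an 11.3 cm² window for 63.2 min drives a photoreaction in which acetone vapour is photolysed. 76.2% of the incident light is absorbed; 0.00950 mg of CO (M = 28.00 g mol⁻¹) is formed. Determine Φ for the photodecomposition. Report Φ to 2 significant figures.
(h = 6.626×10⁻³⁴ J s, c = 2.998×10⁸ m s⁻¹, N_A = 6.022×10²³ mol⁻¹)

Product: 0.00950 mg / 28.00 g mol⁻¹ = 3.393×10⁻⁷ mol.
Photon energy at 293 nm: hc/λ = (6.626×10⁻³⁴)(2.998×10⁸)/(293×10⁻⁹) = 6.780×10⁻¹⁹ J.
Energy delivered: (306 mW m⁻²)(11.3×10⁻⁴ m²)(3792 s) = 1.311 J.
Photons incident: 1.311 / 6.780×10⁻¹⁹ = 1.934×10¹⁸, i.e. 1.934×10¹⁸/6.022×10²³ = 3.212×10⁻⁶ mol.
Photons absorbed: 0.762 × 3.212×10⁻⁶ = 2.448×10⁻⁶ mol.
Φ = 3.393×10⁻⁷ mol / 2.448×10⁻⁶ mol photons = 0.14.

Φ = 0.14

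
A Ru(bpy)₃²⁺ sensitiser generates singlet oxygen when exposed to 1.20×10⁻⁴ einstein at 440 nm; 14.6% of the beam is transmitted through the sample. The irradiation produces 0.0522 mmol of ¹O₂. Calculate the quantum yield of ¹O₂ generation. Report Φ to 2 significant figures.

Product: 0.0522 mmol = 5.22×10⁻⁵ mol.
Fraction absorbed: 1 − 14.6/100 = 0.8540.
Photons absorbed: 0.8540 × 1.20×10⁻⁴ = 1.025×10⁻⁴ mol.
Φ = 5.22×10⁻⁵ mol / 1.025×10⁻⁴ mol photons = 0.51.

Φ = 0.51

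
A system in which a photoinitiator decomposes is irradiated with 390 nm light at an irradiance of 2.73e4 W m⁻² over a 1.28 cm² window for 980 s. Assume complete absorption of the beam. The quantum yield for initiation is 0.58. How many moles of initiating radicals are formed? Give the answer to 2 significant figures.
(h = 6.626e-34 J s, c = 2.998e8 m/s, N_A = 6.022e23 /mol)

Photon energy at 390 nm: hc/λ = (6.626e-34)(2.998e8)/(390e-9) = 5.094e-19 J.
Energy delivered: (2.73e4 W m⁻²)(1.28e-4 m²)(980 s) = 3425 J.
Photons incident: 3425 / 5.094e-19 = 6.724e21, i.e. 6.724e21/6.022e23 = 0.01117 mol.
Product: Φ × n_abs = 0.58 × 0.01117 = 0.006479 mol.

0.0065 mol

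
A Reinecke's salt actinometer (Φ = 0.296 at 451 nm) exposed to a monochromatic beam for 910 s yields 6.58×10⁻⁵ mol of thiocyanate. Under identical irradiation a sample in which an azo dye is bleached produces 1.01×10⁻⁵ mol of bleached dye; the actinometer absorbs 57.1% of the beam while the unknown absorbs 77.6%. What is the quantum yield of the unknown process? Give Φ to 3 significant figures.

Photons absorbed by the actinometer: 6.58×10⁻⁵ / 0.296 = 2.223×10⁻⁴ mol.
Incident flux: 2.223×10⁻⁴ / 0.571 = 3.893×10⁻⁴ einstein.
Absorbed by unknown: 0.776 × 3.893×10⁻⁴ = 3.021×10⁻⁴ mol.
Φ(unknown) = 1.01×10⁻⁵ / 3.021×10⁻⁴ = 0.0334.

Φ = 0.0334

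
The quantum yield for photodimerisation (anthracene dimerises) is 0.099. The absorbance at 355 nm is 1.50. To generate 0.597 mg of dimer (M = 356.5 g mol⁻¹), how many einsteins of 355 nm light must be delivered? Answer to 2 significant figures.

1.7×10⁻⁵ einstein

Product: 0.597 mg / 356.5 g mol⁻¹ = 1.675×10⁻⁶ mol.
Photons that must be absorbed: 1.675×10⁻⁶ / 0.099 = 1.692×10⁻⁵ mol.
Fraction absorbed: 1 − 10^(−1.50) = 0.9684.
Incident photons needed: 1.692×10⁻⁵ / 0.9684 = 1.747×10⁻⁵ mol.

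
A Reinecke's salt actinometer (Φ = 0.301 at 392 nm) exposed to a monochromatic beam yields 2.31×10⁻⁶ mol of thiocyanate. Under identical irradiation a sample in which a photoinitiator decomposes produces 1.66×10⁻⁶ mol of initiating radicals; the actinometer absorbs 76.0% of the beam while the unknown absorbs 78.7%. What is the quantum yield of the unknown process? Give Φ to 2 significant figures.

Photons absorbed by the actinometer: 2.31×10⁻⁶ / 0.301 = 7.674×10⁻⁶ mol.
Incident flux: 7.674×10⁻⁶ / 0.760 = 1.010×10⁻⁵ einstein.
Absorbed by unknown: 0.787 × 1.010×10⁻⁵ = 7.949×10⁻⁶ mol.
Φ(unknown) = 1.66×10⁻⁶ / 7.949×10⁻⁶ = 0.21.

Φ = 0.21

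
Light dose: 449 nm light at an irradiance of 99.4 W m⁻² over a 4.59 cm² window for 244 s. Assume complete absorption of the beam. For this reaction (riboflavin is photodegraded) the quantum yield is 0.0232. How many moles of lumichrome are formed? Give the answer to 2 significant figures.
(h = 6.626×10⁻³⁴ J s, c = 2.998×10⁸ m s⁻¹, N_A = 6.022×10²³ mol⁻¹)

Photon energy at 449 nm: hc/λ = (6.626×10⁻³⁴)(2.998×10⁸)/(449×10⁻⁹) = 4.424×10⁻¹⁹ J.
Energy delivered: (99.4 W m⁻²)(4.59×10⁻⁴ m²)(244 s) = 11.13 J.
Photons incident: 11.13 / 4.424×10⁻¹⁹ = 2.516×10¹⁹, i.e. 2.516×10¹⁹/6.022×10²³ = 4.178×10⁻⁵ mol.
Product: Φ × n_abs = 0.0232 × 4.178×10⁻⁵ = 9.693×10⁻⁷ mol.

9.7×10⁻⁷ mol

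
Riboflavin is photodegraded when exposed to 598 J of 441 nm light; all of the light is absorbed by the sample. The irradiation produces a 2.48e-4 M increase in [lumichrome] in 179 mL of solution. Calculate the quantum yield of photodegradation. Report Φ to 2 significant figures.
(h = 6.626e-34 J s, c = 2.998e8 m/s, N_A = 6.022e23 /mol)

Φ = 0.020

Product: (2.48e-4 M)(0.179 L) = 4.439e-5 mol.
Photon energy at 441 nm: hc/λ = (6.626e-34)(2.998e8)/(441e-9) = 4.504e-19 J.
Photons incident: 598 / 4.504e-19 = 1.328e21, i.e. 1.328e21/6.022e23 = 0.002205 mol.
Φ = 4.439e-5 mol / 0.002205 mol photons = 0.020.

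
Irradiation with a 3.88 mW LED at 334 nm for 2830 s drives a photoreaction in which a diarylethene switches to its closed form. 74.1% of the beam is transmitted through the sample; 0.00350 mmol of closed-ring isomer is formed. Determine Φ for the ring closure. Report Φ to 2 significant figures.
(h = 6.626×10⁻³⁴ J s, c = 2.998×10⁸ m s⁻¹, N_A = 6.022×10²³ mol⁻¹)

Product: 0.00350 mmol = 3.50×10⁻⁶ mol.
Photon energy at 334 nm: hc/λ = (6.626×10⁻³⁴)(2.998×10⁸)/(334×10⁻⁹) = 5.948×10⁻¹⁹ J.
Energy delivered: (3.88 mW)(2830 s) = 10.98 J.
Photons incident: 10.98 / 5.948×10⁻¹⁹ = 1.846×10¹⁹, i.e. 1.846×10¹⁹/6.022×10²³ = 3.065×10⁻⁵ mol.
Fraction absorbed: 1 − 74.1/100 = 0.2590.
Photons absorbed: 0.2590 × 3.065×10⁻⁵ = 7.938×10⁻⁶ mol.
Φ = 3.50×10⁻⁶ mol / 7.938×10⁻⁶ mol photons = 0.44.

Φ = 0.44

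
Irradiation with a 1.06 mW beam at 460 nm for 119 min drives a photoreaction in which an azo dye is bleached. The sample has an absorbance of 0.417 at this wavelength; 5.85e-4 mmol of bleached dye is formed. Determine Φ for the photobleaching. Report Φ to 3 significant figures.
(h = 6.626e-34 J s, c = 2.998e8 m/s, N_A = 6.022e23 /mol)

Product: 5.85e-4 mmol = 5.85e-7 mol.
Photon energy at 460 nm: hc/λ = (6.626e-34)(2.998e8)/(460e-9) = 4.318e-19 J.
Energy delivered: (1.06 mW)(7140 s) = 7.568 J.
Photons incident: 7.568 / 4.318e-19 = 1.753e19, i.e. 1.753e19/6.022e23 = 2.911e-5 mol.
Fraction absorbed: 1 − 10^(−0.417) = 0.6172.
Photons absorbed: 0.6172 × 2.911e-5 = 1.797e-5 mol.
Φ = 5.85e-7 mol / 1.797e-5 mol photons = 0.0326.

Φ = 0.0326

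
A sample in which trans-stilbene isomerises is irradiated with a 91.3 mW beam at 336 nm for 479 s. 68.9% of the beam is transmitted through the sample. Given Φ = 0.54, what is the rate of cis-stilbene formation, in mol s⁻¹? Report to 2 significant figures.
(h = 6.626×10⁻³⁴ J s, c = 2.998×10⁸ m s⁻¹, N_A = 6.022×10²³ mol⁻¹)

Photon energy at 336 nm: hc/λ = (6.626×10⁻³⁴)(2.998×10⁸)/(336×10⁻⁹) = 5.912×10⁻¹⁹ J.
Energy delivered: (91.3 mW)(479 s) = 43.73 J.
Photons incident: 43.73 / 5.912×10⁻¹⁹ = 7.397×10¹⁹, i.e. 7.397×10¹⁹/6.022×10²³ = 1.228×10⁻⁴ mol.
Fraction absorbed: 1 − 68.9/100 = 0.3110.
Photons absorbed: 0.3110 × 1.228×10⁻⁴ = 3.819×10⁻⁵ mol.
Product formed: 0.54 × 3.819×10⁻⁵ = 2.062×10⁻⁵ mol.
Rate: 2.062×10⁻⁵ / 479 s = 4.3×10⁻⁸ mol s⁻¹.

4.3×10⁻⁸ mol s⁻¹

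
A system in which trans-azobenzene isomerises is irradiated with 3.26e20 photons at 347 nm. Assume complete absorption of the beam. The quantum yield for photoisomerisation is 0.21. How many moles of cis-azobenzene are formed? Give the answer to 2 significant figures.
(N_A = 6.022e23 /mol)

1.1e-4 mol

Moles of photons: 3.26e20 / 6.022e23 = 5.413e-4 mol.
Product: Φ × n_abs = 0.21 × 5.413e-4 = 1.137e-4 mol.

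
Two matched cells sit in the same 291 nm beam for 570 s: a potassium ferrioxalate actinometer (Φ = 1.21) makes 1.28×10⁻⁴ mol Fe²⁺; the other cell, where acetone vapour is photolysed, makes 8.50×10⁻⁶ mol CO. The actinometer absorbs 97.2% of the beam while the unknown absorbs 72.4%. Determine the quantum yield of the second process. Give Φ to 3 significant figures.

Φ = 0.108

Photons absorbed by the actinometer: 1.28×10⁻⁴ / 1.21 = 1.058×10⁻⁴ mol.
Incident flux: 1.058×10⁻⁴ / 0.972 = 1.088×10⁻⁴ einstein.
Absorbed by unknown: 0.724 × 1.088×10⁻⁴ = 7.877×10⁻⁵ mol.
Φ(unknown) = 8.50×10⁻⁶ / 7.877×10⁻⁵ = 0.108.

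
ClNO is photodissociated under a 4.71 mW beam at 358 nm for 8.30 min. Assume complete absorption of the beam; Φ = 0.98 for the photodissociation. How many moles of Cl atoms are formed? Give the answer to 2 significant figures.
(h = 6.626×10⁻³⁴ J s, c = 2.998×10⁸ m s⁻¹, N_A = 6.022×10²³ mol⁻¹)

Photon energy at 358 nm: hc/λ = (6.626×10⁻³⁴)(2.998×10⁸)/(358×10⁻⁹) = 5.549×10⁻¹⁹ J.
Energy delivered: (4.71 mW)(498 s) = 2.346 J.
Photons incident: 2.346 / 5.549×10⁻¹⁹ = 4.228×10¹⁸, i.e. 4.228×10¹⁸/6.022×10²³ = 7.021×10⁻⁶ mol.
Product: Φ × n_abs = 0.98 × 7.021×10⁻⁶ = 6.881×10⁻⁶ mol.

6.9×10⁻⁶ mol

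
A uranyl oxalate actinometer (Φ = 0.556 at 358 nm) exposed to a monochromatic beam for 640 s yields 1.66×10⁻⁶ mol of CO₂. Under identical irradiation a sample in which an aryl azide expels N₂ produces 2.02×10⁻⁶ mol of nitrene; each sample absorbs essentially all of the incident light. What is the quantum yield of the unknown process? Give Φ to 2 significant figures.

Φ = 0.68

Photons absorbed by the actinometer: 1.66×10⁻⁶ / 0.556 = 2.986×10⁻⁶ mol.
Φ(unknown) = 2.02×10⁻⁶ / 2.986×10⁻⁶ = 0.68.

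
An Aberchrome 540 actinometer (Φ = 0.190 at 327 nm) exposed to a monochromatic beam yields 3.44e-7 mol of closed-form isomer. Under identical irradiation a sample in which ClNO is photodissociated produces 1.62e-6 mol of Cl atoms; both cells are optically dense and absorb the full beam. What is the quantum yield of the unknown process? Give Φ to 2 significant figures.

Photons absorbed by the actinometer: 3.44e-7 / 0.190 = 1.811e-6 mol.
Φ(unknown) = 1.62e-6 / 1.811e-6 = 0.89.

Φ = 0.89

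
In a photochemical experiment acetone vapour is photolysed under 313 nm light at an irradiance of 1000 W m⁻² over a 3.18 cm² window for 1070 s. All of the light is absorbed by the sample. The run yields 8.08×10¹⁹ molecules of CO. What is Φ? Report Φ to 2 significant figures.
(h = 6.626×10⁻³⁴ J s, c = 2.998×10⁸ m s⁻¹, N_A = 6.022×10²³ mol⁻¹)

Product: 8.08×10¹⁹ / 6.022×10²³ = 1.342×10⁻⁴ mol.
Photon energy at 313 nm: hc/λ = (6.626×10⁻³⁴)(2.998×10⁸)/(313×10⁻⁹) = 6.347×10⁻¹⁹ J.
Energy delivered: (1000 W m⁻²)(3.18×10⁻⁴ m²)(1070 s) = 340.3 J.
Photons incident: 340.3 / 6.347×10⁻¹⁹ = 5.362×10²⁰, i.e. 5.362×10²⁰/6.022×10²³ = 8.904×10⁻⁴ mol.
Φ = 1.342×10⁻⁴ mol / 8.904×10⁻⁴ mol photons = 0.15.

Φ = 0.15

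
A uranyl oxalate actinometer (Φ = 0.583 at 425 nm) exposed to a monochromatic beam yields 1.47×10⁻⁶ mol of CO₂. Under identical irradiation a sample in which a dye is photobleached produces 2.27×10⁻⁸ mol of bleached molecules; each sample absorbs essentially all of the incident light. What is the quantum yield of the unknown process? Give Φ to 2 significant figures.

Photons absorbed by the actinometer: 1.47×10⁻⁶ / 0.583 = 2.521×10⁻⁶ mol.
Φ(unknown) = 2.27×10⁻⁸ / 2.521×10⁻⁶ = 0.0090.

Φ = 0.0090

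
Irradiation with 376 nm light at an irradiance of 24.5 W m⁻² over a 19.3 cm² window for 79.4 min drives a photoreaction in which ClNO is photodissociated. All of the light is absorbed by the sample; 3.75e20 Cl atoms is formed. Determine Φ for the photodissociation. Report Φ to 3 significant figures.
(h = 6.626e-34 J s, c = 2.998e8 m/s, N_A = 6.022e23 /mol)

Φ = 0.879

Product: 3.75e20 / 6.022e23 = 6.227e-4 mol.
Photon energy at 376 nm: hc/λ = (6.626e-34)(2.998e8)/(376e-9) = 5.283e-19 J.
Energy delivered: (24.5 W m⁻²)(19.3e-4 m²)(4764 s) = 225.3 J.
Photons incident: 225.3 / 5.283e-19 = 4.265e20, i.e. 4.265e20/6.022e23 = 7.082e-4 mol.
Φ = 6.227e-4 mol / 7.082e-4 mol photons = 0.879.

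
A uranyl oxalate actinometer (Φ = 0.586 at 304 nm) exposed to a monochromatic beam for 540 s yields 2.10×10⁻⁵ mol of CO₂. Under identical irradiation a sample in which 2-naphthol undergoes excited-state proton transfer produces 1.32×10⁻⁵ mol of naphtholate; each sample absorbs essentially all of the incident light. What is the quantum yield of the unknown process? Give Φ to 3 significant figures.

Φ = 0.368

Photons absorbed by the actinometer: 2.10×10⁻⁵ / 0.586 = 3.584×10⁻⁵ mol.
Φ(unknown) = 1.32×10⁻⁵ / 3.584×10⁻⁵ = 0.368.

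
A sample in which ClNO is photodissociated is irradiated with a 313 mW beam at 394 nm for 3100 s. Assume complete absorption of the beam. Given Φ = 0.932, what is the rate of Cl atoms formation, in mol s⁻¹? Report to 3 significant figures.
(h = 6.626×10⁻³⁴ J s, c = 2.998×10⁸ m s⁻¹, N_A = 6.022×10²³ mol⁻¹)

9.61×10⁻⁷ mol s⁻¹

Photon energy at 394 nm: hc/λ = (6.626×10⁻³⁴)(2.998×10⁸)/(394×10⁻⁹) = 5.042×10⁻¹⁹ J.
Energy delivered: (313 mW)(3100 s) = 970.3 J.
Photons incident: 970.3 / 5.042×10⁻¹⁹ = 1.924×10²¹, i.e. 1.924×10²¹/6.022×10²³ = 0.003195 mol.
Product formed: 0.932 × 0.003195 = 0.002978 mol.
Rate: 0.002978 / 3100 s = 9.61×10⁻⁷ mol s⁻¹.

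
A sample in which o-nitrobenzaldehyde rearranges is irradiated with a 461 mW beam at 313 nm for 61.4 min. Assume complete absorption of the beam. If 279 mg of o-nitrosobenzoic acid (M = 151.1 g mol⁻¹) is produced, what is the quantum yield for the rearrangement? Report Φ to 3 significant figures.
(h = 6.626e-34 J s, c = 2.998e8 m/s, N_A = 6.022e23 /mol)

Φ = 0.416

Product: 279 mg / 151.1 g mol⁻¹ = 0.001846 mol.
Photon energy at 313 nm: hc/λ = (6.626e-34)(2.998e8)/(313e-9) = 6.347e-19 J.
Energy delivered: (461 mW)(3684 s) = 1698 J.
Photons incident: 1698 / 6.347e-19 = 2.675e21, i.e. 2.675e21/6.022e23 = 0.004442 mol.
Φ = 0.001846 mol / 0.004442 mol photons = 0.416.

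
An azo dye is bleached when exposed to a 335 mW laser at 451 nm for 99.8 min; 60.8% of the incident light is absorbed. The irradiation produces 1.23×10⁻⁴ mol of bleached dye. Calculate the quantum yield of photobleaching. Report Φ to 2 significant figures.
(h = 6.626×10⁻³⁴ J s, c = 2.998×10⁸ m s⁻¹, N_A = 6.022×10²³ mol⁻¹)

Photon energy at 451 nm: hc/λ = (6.626×10⁻³⁴)(2.998×10⁸)/(451×10⁻⁹) = 4.405×10⁻¹⁹ J.
Energy delivered: (335 mW)(5988 s) = 2006 J.
Photons incident: 2006 / 4.405×10⁻¹⁹ = 4.554×10²¹, i.e. 4.554×10²¹/6.022×10²³ = 0.007562 mol.
Photons absorbed: 0.608 × 0.007562 = 0.004598 mol.
Φ = 1.23×10⁻⁴ mol / 0.004598 mol photons = 0.027.

Φ = 0.027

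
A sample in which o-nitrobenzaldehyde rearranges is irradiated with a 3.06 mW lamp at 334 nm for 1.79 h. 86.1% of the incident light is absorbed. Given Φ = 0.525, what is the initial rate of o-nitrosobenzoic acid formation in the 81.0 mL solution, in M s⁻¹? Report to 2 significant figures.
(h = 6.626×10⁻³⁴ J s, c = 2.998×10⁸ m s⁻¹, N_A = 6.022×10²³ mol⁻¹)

4.8×10⁻⁸ M s⁻¹

Photon energy at 334 nm: hc/λ = (6.626×10⁻³⁴)(2.998×10⁸)/(334×10⁻⁹) = 5.948×10⁻¹⁹ J.
Energy delivered: (3.06 mW)(6444 s) = 19.72 J.
Photons incident: 19.72 / 5.948×10⁻¹⁹ = 3.315×10¹⁹, i.e. 3.315×10¹⁹/6.022×10²³ = 5.505×10⁻⁵ mol.
Photons absorbed: 0.861 × 5.505×10⁻⁵ = 4.740×10⁻⁵ mol.
Product formed: 0.525 × 4.740×10⁻⁵ = 2.489×10⁻⁵ mol.
Rate: 2.489×10⁻⁵ mol / (6444 s × 0.081 L) = 4.8×10⁻⁸ M s⁻¹.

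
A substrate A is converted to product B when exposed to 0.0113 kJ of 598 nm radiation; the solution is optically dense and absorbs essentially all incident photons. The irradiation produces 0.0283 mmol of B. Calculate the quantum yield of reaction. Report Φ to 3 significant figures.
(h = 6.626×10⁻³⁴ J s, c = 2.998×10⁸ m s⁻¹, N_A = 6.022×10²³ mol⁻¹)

Product: 0.0283 mmol = 2.83×10⁻⁵ mol.
Photon energy at 598 nm: hc/λ = (6.626×10⁻³⁴)(2.998×10⁸)/(598×10⁻⁹) = 3.322×10⁻¹⁹ J.
Incident energy: 0.0113 kJ = 11.3 J.
Photons incident: 11.3 / 3.322×10⁻¹⁹ = 3.402×10¹⁹, i.e. 3.402×10¹⁹/6.022×10²³ = 5.649×10⁻⁵ mol.
Φ = 2.83×10⁻⁵ mol / 5.649×10⁻⁵ mol photons = 0.501.

Φ = 0.501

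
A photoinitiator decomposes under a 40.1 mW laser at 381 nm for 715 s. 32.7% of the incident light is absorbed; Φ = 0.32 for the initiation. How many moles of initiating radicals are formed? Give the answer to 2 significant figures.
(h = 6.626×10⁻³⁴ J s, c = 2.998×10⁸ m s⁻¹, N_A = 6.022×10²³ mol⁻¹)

Photon energy at 381 nm: hc/λ = (6.626×10⁻³⁴)(2.998×10⁸)/(381×10⁻⁹) = 5.214×10⁻¹⁹ J.
Energy delivered: (40.1 mW)(715 s) = 28.67 J.
Photons incident: 28.67 / 5.214×10⁻¹⁹ = 5.499×10¹⁹, i.e. 5.499×10¹⁹/6.022×10²³ = 9.132×10⁻⁵ mol.
Photons absorbed: 0.327 × 9.132×10⁻⁵ = 2.986×10⁻⁵ mol.
Product: Φ × n_abs = 0.32 × 2.986×10⁻⁵ = 9.555×10⁻⁶ mol.

9.6×10⁻⁶ mol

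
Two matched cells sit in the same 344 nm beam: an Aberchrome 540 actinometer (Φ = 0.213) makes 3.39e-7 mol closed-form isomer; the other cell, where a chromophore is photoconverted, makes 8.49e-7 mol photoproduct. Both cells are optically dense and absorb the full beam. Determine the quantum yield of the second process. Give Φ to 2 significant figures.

Φ = 0.53

Photons absorbed by the actinometer: 3.39e-7 / 0.213 = 1.592e-6 mol.
Φ(unknown) = 8.49e-7 / 1.592e-6 = 0.53.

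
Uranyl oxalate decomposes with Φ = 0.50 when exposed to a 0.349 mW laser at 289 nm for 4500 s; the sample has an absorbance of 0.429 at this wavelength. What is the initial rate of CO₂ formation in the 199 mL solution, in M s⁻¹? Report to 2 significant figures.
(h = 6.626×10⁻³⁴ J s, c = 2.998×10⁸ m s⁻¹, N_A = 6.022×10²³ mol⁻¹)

1.3×10⁻⁹ M s⁻¹

Photon energy at 289 nm: hc/λ = (6.626×10⁻³⁴)(2.998×10⁸)/(289×10⁻⁹) = 6.874×10⁻¹⁹ J.
Energy delivered: (0.349 mW)(4500 s) = 1.570 J.
Photons incident: 1.570 / 6.874×10⁻¹⁹ = 2.284×10¹⁸, i.e. 2.284×10¹⁸/6.022×10²³ = 3.793×10⁻⁶ mol.
Fraction absorbed: 1 − 10^(−0.429) = 0.6276.
Photons absorbed: 0.6276 × 3.793×10⁻⁶ = 2.380×10⁻⁶ mol.
Product formed: 0.50 × 2.380×10⁻⁶ = 1.190×10⁻⁶ mol.
Rate: 1.190×10⁻⁶ mol / (4500 s × 0.199 L) = 1.3×10⁻⁹ M s⁻¹.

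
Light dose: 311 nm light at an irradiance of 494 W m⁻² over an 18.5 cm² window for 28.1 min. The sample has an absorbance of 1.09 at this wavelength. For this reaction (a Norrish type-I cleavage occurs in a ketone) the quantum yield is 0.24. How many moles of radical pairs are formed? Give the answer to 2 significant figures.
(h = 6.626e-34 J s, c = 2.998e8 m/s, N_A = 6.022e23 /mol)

Photon energy at 311 nm: hc/λ = (6.626e-34)(2.998e8)/(311e-9) = 6.387e-19 J.
Energy delivered: (494 W m⁻²)(18.5e-4 m²)(1686 s) = 1541 J.
Photons incident: 1541 / 6.387e-19 = 2.413e21, i.e. 2.413e21/6.022e23 = 0.004007 mol.
Fraction absorbed: 1 − 10^(−1.09) = 0.9187.
Photons absorbed: 0.9187 × 0.004007 = 0.003681 mol.
Product: Φ × n_abs = 0.24 × 0.003681 = 8.834e-4 mol.

8.8e-4 mol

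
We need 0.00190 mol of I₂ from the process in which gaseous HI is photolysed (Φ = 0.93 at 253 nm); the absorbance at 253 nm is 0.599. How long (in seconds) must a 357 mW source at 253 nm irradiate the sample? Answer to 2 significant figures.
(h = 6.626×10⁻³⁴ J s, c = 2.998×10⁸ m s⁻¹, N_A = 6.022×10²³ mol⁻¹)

Photons that must be absorbed: 0.00190 / 0.93 = 0.002043 mol.
Fraction absorbed: 1 − 10^(−0.599) = 0.7482.
Incident photons needed: 0.002043 / 0.7482 = 0.002731 mol.
Photon energy: hc/λ = 7.852×10⁻¹⁹ J; per mole, 4.728×10⁵ J mol⁻¹.
Energy required: 0.002731 × 4.728×10⁵ = 1291 J.
Time: 1291 J / 0.357 W = 3600 s.

t ≈ 3600 s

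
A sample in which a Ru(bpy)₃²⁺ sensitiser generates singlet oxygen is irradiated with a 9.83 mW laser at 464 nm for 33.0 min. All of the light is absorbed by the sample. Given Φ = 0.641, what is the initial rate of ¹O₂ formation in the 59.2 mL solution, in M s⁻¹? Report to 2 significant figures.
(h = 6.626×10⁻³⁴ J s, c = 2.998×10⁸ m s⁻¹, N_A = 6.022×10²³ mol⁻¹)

4.1×10⁻⁷ M s⁻¹

Photon energy at 464 nm: hc/λ = (6.626×10⁻³⁴)(2.998×10⁸)/(464×10⁻⁹) = 4.281×10⁻¹⁹ J.
Energy delivered: (9.83 mW)(1980 s) = 19.46 J.
Photons incident: 19.46 / 4.281×10⁻¹⁹ = 4.546×10¹⁹, i.e. 4.546×10¹⁹/6.022×10²³ = 7.549×10⁻⁵ mol.
Product formed: 0.641 × 7.549×10⁻⁵ = 4.839×10⁻⁵ mol.
Rate: 4.839×10⁻⁵ mol / (1980 s × 0.0592 L) = 4.1×10⁻⁷ M s⁻¹.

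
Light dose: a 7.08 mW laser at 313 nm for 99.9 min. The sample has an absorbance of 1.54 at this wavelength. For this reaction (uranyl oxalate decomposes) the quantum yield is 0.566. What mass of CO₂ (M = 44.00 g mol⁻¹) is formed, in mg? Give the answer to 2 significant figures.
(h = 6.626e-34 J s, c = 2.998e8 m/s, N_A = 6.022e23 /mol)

Photon energy at 313 nm: hc/λ = (6.626e-34)(2.998e8)/(313e-9) = 6.347e-19 J.
Energy delivered: (7.08 mW)(5994 s) = 42.44 J.
Photons incident: 42.44 / 6.347e-19 = 6.687e19, i.e. 6.687e19/6.022e23 = 1.110e-4 mol.
Fraction absorbed: 1 − 10^(−1.54) = 0.9712.
Photons absorbed: 0.9712 × 1.110e-4 = 1.078e-4 mol.
Product: Φ × n_abs = 0.566 × 1.078e-4 = 6.101e-5 mol.
Mass: 6.101e-5 × 44.00 = 0.002684 g = 2.7 mg.

2.7 mg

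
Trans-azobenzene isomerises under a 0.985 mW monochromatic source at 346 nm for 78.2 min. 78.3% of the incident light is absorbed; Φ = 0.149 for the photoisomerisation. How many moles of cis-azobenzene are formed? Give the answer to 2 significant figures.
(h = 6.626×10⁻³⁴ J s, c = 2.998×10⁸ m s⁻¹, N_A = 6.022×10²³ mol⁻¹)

1.6×10⁻⁶ mol

Photon energy at 346 nm: hc/λ = (6.626×10⁻³⁴)(2.998×10⁸)/(346×10⁻⁹) = 5.741×10⁻¹⁹ J.
Energy delivered: (0.985 mW)(4692 s) = 4.622 J.
Photons incident: 4.622 / 5.741×10⁻¹⁹ = 8.051×10¹⁸, i.e. 8.051×10¹⁸/6.022×10²³ = 1.337×10⁻⁵ mol.
Photons absorbed: 0.783 × 1.337×10⁻⁵ = 1.047×10⁻⁵ mol.
Product: Φ × n_abs = 0.149 × 1.047×10⁻⁵ = 1.560×10⁻⁶ mol.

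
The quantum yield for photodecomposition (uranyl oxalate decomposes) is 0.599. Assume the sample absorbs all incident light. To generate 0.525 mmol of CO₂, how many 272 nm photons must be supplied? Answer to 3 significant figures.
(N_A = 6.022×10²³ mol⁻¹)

5.28×10²⁰ photons

Product: 0.525 mmol = 5.25×10⁻⁴ mol.
Photons that must be absorbed: 5.25×10⁻⁴ / 0.599 = 8.765×10⁻⁴ mol.
Photon count: 8.765×10⁻⁴ × 6.022×10²³ = 5.28×10²⁰.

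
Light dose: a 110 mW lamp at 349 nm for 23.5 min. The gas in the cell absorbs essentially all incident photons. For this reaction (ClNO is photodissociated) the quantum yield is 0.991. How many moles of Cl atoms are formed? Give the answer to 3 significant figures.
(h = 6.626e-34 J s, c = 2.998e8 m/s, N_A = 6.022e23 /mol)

4.48e-4 mol

Photon energy at 349 nm: hc/λ = (6.626e-34)(2.998e8)/(349e-9) = 5.692e-19 J.
Energy delivered: (110 mW)(1410 s) = 155.1 J.
Photons incident: 155.1 / 5.692e-19 = 2.725e20, i.e. 2.725e20/6.022e23 = 4.525e-4 mol.
Product: Φ × n_abs = 0.991 × 4.525e-4 = 4.484e-4 mol.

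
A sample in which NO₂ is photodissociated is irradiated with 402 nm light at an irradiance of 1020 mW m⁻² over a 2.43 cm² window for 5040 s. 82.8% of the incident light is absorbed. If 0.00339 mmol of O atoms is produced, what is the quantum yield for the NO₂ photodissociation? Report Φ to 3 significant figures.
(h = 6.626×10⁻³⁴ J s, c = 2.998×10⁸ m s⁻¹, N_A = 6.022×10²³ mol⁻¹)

Product: 0.00339 mmol = 3.39×10⁻⁶ mol.
Photon energy at 402 nm: hc/λ = (6.626×10⁻³⁴)(2.998×10⁸)/(402×10⁻⁹) = 4.941×10⁻¹⁹ J.
Energy delivered: (1020 mW m⁻²)(2.43×10⁻⁴ m²)(5040 s) = 1.249 J.
Photons incident: 1.249 / 4.941×10⁻¹⁹ = 2.528×10¹⁸, i.e. 2.528×10¹⁸/6.022×10²³ = 4.198×10⁻⁶ mol.
Photons absorbed: 0.828 × 4.198×10⁻⁶ = 3.476×10⁻⁶ mol.
Φ = 3.39×10⁻⁶ mol / 3.476×10⁻⁶ mol photons = 0.975.

Φ = 0.975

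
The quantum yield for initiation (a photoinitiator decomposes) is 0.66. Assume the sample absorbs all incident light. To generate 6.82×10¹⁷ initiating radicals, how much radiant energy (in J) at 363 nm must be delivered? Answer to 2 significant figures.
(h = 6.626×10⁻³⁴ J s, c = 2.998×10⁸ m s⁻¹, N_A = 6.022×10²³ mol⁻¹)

0.57 J

Product: 6.82×10¹⁷ / 6.022×10²³ = 1.133×10⁻⁶ mol.
Photons that must be absorbed: 1.133×10⁻⁶ / 0.66 = 1.717×10⁻⁶ mol.
Photon energy: hc/λ = 5.472×10⁻¹⁹ J; per mole, 3.295×10⁵ J mol⁻¹.
Energy required: 1.717×10⁻⁶ × 3.295×10⁵ = 0.57 J.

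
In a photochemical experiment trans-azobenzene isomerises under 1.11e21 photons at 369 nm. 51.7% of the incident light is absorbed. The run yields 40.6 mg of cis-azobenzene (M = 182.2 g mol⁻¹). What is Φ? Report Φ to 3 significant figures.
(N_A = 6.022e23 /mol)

Product: 40.6 mg / 182.2 g mol⁻¹ = 2.228e-4 mol.
Moles of photons: 1.11e21 / 6.022e23 = 0.001843 mol.
Photons absorbed: 0.517 × 0.001843 = 9.528e-4 mol.
Φ = 2.228e-4 mol / 9.528e-4 mol photons = 0.234.

Φ = 0.234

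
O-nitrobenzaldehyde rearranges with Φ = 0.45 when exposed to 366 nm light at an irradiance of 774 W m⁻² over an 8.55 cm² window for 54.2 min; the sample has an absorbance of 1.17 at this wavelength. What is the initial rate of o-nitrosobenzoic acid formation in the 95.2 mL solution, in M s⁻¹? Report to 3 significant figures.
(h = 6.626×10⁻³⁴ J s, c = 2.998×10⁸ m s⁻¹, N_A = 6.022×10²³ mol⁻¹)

8.92×10⁻⁶ M s⁻¹

Photon energy at 366 nm: hc/λ = (6.626×10⁻³⁴)(2.998×10⁸)/(366×10⁻⁹) = 5.428×10⁻¹⁹ J.
Energy delivered: (774 W m⁻²)(8.55×10⁻⁴ m²)(3252 s) = 2152 J.
Photons incident: 2152 / 5.428×10⁻¹⁹ = 3.965×10²¹, i.e. 3.965×10²¹/6.022×10²³ = 0.006584 mol.
Fraction absorbed: 1 − 10^(−1.17) = 0.9324.
Photons absorbed: 0.9324 × 0.006584 = 0.006139 mol.
Product formed: 0.45 × 0.006139 = 0.002763 mol.
Rate: 0.002763 mol / (3252 s × 0.0952 L) = 8.92×10⁻⁶ M s⁻¹.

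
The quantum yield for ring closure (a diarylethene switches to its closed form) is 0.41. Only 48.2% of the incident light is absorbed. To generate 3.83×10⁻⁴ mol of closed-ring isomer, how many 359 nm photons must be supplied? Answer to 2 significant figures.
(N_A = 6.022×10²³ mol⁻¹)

Photons that must be absorbed: 3.83×10⁻⁴ / 0.41 = 9.341×10⁻⁴ mol.
Incident photons needed: 9.341×10⁻⁴ / 0.482 = 0.001938 mol.
Photon count: 0.001938 × 6.022×10²³ = 1.2×10²¹.

1.2×10²¹ photons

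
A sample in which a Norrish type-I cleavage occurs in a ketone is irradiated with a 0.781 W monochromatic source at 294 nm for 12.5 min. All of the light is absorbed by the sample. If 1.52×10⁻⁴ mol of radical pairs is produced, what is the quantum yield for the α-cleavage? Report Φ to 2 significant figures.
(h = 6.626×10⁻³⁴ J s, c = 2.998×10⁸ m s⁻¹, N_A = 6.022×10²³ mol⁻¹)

Photon energy at 294 nm: hc/λ = (6.626×10⁻³⁴)(2.998×10⁸)/(294×10⁻⁹) = 6.757×10⁻¹⁹ J.
Energy delivered: (0.781 W)(750 s) = 585.8 J.
Photons incident: 585.8 / 6.757×10⁻¹⁹ = 8.670×10²⁰, i.e. 8.670×10²⁰/6.022×10²³ = 0.001440 mol.
Φ = 1.52×10⁻⁴ mol / 0.001440 mol photons = 0.11.

Φ = 0.11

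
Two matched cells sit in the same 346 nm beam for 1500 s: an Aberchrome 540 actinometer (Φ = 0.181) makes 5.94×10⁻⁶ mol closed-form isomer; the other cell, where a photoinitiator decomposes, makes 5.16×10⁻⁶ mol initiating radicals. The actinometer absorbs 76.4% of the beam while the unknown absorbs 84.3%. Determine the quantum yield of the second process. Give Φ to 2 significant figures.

Φ = 0.14

Photons absorbed by the actinometer: 5.94×10⁻⁶ / 0.181 = 3.282×10⁻⁵ mol.
Incident flux: 3.282×10⁻⁵ / 0.764 = 4.296×10⁻⁵ einstein.
Absorbed by unknown: 0.843 × 4.296×10⁻⁵ = 3.622×10⁻⁵ mol.
Φ(unknown) = 5.16×10⁻⁶ / 3.622×10⁻⁵ = 0.14.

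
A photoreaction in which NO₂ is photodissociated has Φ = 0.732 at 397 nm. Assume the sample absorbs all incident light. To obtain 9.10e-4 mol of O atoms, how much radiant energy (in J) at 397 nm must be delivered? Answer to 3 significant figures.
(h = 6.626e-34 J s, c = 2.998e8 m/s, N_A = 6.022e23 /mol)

375 J

Photons that must be absorbed: 9.10e-4 / 0.732 = 0.001243 mol.
Photon energy: hc/λ = 5.004e-19 J; per mole, 3.013e5 J mol⁻¹.
Energy required: 0.001243 × 3.013e5 = 375 J.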